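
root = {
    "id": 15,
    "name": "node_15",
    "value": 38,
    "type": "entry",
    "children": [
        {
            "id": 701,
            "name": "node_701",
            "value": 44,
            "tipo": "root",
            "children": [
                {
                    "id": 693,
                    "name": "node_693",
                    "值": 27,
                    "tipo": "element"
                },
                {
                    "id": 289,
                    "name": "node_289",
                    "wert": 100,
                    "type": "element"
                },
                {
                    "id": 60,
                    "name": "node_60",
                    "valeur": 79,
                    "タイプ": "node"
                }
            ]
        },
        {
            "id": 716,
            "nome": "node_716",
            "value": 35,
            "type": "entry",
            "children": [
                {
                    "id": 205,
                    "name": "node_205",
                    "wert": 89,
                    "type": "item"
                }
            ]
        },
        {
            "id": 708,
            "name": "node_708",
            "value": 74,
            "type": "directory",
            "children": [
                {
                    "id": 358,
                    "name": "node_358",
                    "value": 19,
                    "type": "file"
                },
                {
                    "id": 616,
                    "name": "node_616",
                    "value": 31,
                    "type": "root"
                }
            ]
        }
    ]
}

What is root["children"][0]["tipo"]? "root"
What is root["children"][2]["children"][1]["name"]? "node_616"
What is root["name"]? "node_15"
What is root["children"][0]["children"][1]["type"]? "element"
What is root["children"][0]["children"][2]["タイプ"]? "node"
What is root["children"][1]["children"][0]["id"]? 205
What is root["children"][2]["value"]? 74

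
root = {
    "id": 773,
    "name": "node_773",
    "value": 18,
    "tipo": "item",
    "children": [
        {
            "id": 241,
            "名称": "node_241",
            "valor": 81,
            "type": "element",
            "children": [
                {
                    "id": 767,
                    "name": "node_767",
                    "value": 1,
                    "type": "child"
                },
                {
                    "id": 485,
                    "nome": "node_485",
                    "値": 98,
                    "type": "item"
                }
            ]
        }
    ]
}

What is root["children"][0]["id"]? 241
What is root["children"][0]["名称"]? "node_241"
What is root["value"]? 18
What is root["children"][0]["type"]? "element"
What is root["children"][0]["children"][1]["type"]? "item"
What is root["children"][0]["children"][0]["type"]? "child"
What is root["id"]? 773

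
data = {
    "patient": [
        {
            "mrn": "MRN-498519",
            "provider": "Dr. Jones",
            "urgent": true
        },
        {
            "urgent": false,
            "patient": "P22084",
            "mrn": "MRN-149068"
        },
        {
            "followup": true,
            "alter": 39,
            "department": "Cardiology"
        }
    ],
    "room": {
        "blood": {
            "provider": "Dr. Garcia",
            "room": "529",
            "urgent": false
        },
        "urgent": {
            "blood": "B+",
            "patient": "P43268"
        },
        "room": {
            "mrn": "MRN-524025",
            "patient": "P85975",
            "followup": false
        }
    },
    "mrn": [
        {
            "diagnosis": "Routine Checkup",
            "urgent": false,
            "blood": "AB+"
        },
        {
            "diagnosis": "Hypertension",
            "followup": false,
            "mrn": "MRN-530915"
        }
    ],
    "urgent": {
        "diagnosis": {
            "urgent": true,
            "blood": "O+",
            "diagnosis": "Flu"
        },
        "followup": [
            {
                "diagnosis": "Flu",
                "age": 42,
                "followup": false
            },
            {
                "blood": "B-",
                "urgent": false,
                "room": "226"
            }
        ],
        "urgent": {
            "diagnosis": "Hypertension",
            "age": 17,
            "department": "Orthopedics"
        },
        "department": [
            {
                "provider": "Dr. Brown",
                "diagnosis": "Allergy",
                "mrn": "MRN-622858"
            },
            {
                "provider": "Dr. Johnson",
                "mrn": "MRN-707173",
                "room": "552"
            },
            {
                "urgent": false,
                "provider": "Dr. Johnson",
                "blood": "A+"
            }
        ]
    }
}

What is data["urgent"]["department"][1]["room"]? "552"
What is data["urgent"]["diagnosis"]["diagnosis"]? "Flu"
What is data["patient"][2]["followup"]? True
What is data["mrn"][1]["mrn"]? "MRN-530915"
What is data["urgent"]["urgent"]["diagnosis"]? "Hypertension"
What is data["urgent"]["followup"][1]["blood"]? "B-"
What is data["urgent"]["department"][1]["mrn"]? "MRN-707173"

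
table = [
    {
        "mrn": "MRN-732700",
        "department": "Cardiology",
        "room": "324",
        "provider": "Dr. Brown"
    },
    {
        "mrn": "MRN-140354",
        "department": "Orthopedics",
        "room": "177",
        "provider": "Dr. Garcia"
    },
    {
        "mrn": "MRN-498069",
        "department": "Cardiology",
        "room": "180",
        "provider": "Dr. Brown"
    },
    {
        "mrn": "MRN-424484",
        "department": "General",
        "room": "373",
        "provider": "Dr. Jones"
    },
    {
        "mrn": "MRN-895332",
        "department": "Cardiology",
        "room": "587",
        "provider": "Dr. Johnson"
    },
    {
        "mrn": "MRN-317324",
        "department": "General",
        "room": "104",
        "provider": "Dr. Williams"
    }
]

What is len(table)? 6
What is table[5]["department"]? "General"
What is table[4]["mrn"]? "MRN-895332"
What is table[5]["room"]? "104"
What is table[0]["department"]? "Cardiology"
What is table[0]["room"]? "324"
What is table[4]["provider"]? "Dr. Johnson"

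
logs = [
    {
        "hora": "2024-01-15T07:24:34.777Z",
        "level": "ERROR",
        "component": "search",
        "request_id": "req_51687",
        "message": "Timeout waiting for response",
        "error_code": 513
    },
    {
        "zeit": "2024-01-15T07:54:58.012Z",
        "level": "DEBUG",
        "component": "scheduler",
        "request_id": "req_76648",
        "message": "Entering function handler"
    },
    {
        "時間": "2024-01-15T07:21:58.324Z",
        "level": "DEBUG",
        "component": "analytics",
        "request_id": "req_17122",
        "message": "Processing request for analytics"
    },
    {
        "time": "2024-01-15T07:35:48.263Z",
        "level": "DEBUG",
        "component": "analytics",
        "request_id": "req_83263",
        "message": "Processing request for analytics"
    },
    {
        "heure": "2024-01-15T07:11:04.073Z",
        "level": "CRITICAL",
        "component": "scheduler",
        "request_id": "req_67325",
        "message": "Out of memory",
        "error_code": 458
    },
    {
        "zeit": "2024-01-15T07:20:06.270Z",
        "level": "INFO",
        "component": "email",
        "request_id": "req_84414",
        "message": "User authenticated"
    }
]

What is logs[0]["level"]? "ERROR"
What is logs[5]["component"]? "email"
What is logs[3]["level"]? "DEBUG"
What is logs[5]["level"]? "INFO"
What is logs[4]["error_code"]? 458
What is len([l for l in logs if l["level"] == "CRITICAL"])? 1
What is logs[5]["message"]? "User authenticated"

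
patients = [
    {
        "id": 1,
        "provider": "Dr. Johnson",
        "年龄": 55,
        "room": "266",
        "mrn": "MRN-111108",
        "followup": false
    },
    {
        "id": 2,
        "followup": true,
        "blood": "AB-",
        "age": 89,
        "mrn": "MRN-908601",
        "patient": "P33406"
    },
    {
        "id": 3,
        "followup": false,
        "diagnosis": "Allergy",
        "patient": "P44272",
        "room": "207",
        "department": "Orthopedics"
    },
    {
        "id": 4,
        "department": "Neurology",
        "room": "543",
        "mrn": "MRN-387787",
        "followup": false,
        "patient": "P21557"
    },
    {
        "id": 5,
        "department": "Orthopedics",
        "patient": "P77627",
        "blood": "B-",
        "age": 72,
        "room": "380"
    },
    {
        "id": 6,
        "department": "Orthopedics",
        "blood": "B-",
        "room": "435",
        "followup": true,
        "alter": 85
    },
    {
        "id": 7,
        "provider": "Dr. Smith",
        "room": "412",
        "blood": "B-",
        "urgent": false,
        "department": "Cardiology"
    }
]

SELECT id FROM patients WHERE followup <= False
[1, 3, 4]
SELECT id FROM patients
[1, 2, 3, 4, 5, 6, 7]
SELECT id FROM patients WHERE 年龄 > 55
[]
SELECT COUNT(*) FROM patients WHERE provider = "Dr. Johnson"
1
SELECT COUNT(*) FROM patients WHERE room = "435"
1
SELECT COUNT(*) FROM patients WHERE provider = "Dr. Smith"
1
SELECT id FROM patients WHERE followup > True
[]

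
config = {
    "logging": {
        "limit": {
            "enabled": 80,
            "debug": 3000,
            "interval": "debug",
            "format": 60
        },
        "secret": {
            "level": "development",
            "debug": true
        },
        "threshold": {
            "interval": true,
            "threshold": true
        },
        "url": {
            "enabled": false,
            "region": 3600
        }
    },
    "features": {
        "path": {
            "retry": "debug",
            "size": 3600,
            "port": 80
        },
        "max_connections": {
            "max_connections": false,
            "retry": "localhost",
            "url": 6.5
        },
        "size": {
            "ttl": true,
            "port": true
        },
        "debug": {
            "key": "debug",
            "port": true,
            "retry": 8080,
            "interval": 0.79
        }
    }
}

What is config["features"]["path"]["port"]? 80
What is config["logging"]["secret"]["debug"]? True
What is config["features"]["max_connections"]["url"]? 6.5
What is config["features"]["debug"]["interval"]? 0.79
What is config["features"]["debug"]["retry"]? 8080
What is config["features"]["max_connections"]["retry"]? "localhost"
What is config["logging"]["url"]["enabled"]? False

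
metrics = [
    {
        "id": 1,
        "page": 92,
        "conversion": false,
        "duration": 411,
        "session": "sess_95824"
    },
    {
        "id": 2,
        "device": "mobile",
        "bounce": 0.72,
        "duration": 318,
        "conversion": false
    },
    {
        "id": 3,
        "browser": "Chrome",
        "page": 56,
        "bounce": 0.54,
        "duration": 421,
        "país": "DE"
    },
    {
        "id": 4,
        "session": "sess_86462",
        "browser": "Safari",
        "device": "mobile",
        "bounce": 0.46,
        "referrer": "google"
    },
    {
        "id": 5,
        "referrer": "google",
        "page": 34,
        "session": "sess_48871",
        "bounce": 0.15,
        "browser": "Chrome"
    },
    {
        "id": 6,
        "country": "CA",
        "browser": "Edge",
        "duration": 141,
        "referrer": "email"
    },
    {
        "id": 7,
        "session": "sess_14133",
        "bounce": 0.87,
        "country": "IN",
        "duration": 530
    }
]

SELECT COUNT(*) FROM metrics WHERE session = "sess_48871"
1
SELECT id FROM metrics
[1, 2, 3, 4, 5, 6, 7]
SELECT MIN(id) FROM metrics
1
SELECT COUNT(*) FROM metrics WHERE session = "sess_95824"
1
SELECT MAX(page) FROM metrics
92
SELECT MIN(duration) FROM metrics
141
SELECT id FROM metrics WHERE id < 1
[]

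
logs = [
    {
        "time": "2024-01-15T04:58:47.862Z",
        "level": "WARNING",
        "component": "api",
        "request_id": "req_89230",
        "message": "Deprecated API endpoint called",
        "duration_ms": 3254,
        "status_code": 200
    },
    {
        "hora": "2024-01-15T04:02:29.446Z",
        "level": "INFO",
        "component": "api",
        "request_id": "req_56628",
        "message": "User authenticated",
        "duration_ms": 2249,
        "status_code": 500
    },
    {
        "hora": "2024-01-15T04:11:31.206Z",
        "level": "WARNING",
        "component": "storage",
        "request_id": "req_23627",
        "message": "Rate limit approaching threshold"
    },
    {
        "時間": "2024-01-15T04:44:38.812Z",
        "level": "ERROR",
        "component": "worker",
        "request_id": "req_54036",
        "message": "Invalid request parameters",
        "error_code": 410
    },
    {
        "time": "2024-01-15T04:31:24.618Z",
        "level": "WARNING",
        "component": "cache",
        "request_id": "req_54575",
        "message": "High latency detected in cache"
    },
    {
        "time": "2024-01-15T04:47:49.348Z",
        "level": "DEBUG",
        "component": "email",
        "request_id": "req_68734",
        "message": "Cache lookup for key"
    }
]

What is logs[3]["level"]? "ERROR"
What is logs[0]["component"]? "api"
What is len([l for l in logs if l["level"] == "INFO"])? 1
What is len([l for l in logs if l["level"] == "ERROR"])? 1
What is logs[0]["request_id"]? "req_89230"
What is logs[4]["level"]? "WARNING"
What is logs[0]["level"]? "WARNING"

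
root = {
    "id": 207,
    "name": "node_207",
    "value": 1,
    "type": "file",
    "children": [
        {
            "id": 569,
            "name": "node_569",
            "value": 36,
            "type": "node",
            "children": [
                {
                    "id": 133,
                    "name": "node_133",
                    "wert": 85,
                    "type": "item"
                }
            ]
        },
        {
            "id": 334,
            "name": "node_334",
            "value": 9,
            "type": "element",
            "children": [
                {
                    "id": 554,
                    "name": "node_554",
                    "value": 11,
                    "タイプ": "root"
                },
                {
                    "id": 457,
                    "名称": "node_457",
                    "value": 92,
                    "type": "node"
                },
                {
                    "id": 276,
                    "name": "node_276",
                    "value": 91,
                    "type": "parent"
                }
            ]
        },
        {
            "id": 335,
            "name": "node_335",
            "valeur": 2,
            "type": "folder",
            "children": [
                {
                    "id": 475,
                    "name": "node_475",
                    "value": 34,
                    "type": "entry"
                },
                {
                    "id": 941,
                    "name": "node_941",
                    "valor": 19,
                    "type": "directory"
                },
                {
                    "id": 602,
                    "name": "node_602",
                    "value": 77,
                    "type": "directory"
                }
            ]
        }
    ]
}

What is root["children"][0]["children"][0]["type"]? "item"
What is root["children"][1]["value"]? 9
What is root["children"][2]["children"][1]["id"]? 941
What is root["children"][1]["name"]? "node_334"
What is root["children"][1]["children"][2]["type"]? "parent"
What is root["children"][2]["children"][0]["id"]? 475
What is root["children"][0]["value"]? 36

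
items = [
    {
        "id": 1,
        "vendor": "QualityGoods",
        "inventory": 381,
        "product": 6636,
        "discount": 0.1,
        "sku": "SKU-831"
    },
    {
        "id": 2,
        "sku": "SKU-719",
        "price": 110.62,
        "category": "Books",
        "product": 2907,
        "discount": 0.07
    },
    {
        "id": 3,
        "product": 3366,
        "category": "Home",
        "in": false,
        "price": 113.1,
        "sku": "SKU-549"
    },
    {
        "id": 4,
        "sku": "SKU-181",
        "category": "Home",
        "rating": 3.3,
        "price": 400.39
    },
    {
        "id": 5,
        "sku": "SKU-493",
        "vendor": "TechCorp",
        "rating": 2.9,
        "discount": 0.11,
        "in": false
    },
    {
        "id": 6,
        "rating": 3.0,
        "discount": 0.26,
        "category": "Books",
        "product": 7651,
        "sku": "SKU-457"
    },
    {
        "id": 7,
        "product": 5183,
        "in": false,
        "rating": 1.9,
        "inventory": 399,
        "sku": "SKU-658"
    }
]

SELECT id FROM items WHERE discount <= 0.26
[1, 2, 5, 6]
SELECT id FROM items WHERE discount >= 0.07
[1, 2, 5, 6]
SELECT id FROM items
[1, 2, 3, 4, 5, 6, 7]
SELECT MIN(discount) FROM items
0.07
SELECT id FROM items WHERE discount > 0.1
[5, 6]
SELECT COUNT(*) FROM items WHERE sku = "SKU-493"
1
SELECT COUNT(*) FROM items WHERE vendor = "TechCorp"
1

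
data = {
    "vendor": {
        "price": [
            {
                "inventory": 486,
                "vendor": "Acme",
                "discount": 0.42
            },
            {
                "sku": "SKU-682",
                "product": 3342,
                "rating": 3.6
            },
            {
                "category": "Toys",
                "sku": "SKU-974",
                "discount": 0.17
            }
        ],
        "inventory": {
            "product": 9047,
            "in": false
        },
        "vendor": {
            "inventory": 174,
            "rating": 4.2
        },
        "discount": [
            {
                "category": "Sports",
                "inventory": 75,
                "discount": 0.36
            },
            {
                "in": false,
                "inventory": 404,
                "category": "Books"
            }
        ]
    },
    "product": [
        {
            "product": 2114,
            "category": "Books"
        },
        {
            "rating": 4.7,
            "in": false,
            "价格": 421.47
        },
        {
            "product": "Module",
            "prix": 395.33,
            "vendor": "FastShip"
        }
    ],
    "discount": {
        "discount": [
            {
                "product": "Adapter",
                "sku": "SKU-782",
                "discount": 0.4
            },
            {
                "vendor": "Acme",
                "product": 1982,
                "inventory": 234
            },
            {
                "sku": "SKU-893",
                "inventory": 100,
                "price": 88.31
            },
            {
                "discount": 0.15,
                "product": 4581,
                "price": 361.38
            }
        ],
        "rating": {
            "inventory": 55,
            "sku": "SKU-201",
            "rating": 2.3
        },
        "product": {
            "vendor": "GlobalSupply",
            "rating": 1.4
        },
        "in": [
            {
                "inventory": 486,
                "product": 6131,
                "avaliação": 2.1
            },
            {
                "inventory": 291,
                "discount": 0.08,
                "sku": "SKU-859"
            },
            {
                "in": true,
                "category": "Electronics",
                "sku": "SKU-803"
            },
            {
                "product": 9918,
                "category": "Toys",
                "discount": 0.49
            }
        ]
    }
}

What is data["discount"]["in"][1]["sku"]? "SKU-859"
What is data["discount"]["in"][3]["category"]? "Toys"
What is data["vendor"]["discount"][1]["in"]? False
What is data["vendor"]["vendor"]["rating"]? 4.2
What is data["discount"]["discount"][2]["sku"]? "SKU-893"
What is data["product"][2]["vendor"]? "FastShip"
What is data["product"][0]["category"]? "Books"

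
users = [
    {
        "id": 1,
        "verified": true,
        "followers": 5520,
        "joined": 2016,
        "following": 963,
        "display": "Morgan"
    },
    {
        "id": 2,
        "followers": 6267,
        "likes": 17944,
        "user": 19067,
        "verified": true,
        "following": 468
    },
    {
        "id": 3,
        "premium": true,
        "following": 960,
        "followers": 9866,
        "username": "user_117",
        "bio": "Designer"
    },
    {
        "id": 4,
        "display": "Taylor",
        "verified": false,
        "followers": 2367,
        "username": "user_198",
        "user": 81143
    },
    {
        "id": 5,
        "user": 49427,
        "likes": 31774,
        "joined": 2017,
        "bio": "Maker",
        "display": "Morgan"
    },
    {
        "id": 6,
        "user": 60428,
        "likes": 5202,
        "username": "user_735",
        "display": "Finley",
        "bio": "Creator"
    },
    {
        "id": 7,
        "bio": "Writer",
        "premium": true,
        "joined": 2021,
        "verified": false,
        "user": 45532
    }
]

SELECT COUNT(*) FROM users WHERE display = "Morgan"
2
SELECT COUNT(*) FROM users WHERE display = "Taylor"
1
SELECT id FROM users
[1, 2, 3, 4, 5, 6, 7]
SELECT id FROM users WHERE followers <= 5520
[1, 4]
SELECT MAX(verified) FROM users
True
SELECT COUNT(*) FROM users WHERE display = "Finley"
1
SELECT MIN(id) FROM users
1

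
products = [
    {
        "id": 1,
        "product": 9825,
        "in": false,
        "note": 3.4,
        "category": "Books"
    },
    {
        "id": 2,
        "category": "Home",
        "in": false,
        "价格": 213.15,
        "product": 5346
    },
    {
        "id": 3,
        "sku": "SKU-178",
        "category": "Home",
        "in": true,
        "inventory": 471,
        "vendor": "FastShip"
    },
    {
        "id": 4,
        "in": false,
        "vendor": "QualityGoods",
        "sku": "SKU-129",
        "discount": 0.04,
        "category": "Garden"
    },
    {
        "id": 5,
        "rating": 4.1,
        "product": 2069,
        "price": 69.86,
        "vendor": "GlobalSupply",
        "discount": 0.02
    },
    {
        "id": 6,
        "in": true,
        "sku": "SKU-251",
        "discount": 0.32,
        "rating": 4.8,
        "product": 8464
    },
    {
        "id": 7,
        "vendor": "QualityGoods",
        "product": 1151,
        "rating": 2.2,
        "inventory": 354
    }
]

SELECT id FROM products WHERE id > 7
[]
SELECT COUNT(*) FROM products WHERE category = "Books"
1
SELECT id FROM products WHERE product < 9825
[2, 5, 6, 7]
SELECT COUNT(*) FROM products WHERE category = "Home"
2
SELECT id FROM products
[1, 2, 3, 4, 5, 6, 7]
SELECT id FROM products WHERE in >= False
[1, 2, 3, 4, 6]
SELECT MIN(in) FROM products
False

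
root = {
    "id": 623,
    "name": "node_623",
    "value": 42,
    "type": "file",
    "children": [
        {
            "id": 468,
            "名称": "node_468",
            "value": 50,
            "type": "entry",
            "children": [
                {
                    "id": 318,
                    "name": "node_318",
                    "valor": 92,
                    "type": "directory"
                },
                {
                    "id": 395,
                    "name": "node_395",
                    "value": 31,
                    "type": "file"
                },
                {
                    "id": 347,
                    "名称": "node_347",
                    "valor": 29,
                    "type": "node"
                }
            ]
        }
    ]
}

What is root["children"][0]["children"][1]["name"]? "node_395"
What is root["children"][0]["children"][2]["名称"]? "node_347"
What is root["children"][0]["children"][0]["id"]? 318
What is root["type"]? "file"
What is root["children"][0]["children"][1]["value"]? 31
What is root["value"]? 42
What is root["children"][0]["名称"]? "node_468"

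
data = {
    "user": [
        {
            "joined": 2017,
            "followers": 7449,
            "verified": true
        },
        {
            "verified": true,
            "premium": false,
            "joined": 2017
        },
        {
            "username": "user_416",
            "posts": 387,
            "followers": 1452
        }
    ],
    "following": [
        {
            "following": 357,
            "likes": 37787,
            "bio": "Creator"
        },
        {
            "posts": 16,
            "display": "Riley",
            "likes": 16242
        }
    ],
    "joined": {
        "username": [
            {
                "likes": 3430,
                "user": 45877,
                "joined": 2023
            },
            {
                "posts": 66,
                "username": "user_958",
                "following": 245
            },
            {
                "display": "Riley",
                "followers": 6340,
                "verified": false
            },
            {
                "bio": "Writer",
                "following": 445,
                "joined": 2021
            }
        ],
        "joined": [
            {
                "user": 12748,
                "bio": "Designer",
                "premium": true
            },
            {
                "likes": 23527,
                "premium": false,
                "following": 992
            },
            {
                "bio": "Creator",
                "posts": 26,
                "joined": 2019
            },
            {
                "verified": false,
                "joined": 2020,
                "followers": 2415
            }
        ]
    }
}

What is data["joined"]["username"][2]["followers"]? 6340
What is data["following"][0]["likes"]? 37787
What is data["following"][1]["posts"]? 16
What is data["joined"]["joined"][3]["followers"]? 2415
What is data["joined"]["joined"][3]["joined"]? 2020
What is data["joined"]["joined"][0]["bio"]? "Designer"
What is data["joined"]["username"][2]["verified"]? False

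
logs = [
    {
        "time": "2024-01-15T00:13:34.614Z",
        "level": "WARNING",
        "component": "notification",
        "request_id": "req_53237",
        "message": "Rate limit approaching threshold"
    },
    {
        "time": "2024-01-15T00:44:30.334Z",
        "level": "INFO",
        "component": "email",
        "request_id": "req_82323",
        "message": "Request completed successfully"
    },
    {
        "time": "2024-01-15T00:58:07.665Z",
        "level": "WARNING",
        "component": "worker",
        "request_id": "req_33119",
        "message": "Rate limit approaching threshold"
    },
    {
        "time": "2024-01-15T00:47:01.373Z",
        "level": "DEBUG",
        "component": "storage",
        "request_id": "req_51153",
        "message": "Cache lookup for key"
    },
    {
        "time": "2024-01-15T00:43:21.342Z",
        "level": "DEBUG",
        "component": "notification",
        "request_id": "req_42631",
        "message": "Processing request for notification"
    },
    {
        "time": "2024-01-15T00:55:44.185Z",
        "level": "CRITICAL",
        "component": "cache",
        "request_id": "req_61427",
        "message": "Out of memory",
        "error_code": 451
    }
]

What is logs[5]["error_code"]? 451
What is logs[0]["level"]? "WARNING"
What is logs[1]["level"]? "INFO"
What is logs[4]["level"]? "DEBUG"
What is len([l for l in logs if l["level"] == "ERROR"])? 0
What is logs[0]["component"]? "notification"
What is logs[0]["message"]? "Rate limit approaching threshold"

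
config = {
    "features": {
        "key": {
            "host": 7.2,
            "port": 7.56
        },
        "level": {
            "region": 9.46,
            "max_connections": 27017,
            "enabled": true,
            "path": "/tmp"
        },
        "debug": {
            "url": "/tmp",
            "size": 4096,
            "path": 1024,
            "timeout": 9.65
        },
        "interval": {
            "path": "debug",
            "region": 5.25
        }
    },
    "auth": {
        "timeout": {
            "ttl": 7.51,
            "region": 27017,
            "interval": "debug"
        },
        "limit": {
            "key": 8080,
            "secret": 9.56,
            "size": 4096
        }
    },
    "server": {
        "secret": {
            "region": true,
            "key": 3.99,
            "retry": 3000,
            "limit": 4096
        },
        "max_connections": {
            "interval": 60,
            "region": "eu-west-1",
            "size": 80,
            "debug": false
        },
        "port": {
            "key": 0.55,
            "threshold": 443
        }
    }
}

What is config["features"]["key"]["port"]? 7.56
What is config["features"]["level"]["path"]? "/tmp"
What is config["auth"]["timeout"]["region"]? 27017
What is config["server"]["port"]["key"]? 0.55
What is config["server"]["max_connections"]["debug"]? False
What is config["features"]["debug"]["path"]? 1024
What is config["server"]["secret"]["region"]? True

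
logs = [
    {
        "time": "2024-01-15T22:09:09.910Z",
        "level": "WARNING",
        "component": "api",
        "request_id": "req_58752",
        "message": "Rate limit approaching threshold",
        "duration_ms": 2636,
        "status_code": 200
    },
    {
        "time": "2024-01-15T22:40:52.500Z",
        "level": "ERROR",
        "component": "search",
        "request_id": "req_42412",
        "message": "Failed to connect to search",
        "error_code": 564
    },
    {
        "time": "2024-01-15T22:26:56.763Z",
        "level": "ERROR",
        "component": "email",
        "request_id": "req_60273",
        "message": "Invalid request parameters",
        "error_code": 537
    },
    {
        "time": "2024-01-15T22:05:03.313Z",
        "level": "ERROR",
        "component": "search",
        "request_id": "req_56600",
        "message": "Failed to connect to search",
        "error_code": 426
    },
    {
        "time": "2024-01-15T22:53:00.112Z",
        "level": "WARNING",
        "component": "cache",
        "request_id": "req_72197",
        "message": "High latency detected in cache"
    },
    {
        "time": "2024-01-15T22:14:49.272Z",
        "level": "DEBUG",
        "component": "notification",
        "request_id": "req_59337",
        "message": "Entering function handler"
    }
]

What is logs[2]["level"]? "ERROR"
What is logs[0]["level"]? "WARNING"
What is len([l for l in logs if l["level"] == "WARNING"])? 2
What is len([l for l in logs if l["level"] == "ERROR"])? 3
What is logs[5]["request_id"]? "req_59337"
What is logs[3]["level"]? "ERROR"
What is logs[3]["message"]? "Failed to connect to search"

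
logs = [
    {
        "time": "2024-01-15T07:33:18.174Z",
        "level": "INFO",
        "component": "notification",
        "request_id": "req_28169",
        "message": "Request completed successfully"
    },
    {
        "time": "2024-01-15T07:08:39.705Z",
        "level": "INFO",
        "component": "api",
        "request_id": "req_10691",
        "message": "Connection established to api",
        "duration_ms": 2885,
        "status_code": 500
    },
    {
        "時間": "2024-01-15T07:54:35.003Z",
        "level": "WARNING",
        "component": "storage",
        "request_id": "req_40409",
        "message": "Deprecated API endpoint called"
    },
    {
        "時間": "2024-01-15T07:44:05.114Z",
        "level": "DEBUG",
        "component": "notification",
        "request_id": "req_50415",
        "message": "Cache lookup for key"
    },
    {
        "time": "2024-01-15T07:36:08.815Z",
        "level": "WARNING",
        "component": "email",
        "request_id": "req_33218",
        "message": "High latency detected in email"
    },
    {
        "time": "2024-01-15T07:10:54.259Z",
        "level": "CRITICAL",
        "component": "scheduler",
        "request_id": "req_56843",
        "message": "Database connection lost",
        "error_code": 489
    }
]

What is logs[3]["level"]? "DEBUG"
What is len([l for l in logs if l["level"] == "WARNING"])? 2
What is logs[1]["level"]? "INFO"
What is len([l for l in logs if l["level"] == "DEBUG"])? 1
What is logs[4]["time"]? "2024-01-15T07:36:08.815Z"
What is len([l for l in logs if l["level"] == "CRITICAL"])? 1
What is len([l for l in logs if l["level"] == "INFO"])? 2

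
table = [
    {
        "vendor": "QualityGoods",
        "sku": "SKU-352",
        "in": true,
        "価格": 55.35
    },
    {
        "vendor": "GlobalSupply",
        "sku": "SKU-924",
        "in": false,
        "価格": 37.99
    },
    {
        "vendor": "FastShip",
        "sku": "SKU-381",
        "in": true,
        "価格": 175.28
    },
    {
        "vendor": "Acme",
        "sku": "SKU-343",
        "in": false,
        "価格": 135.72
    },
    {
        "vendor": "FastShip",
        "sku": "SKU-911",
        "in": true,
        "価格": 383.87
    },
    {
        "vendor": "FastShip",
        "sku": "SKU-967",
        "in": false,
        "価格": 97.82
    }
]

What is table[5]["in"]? False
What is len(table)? 6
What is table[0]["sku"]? "SKU-352"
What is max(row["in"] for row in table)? True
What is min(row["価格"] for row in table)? 37.99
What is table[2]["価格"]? 175.28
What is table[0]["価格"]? 55.35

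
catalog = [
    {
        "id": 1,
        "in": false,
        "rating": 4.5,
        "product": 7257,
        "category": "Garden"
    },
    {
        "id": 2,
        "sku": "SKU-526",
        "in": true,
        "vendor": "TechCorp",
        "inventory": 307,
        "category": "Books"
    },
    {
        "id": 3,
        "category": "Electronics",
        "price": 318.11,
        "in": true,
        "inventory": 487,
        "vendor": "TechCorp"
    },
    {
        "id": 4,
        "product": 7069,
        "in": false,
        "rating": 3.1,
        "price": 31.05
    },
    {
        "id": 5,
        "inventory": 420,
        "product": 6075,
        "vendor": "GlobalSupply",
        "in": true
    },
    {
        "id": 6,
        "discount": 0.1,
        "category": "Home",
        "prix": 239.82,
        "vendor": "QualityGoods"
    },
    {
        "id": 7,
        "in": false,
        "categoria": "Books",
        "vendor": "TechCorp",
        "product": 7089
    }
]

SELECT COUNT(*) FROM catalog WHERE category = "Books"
1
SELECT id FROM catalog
[1, 2, 3, 4, 5, 6, 7]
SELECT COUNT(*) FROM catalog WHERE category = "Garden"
1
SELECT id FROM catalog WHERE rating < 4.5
[4]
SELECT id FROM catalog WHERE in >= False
[1, 2, 3, 4, 5, 7]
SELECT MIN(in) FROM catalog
False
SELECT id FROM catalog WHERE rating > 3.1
[1]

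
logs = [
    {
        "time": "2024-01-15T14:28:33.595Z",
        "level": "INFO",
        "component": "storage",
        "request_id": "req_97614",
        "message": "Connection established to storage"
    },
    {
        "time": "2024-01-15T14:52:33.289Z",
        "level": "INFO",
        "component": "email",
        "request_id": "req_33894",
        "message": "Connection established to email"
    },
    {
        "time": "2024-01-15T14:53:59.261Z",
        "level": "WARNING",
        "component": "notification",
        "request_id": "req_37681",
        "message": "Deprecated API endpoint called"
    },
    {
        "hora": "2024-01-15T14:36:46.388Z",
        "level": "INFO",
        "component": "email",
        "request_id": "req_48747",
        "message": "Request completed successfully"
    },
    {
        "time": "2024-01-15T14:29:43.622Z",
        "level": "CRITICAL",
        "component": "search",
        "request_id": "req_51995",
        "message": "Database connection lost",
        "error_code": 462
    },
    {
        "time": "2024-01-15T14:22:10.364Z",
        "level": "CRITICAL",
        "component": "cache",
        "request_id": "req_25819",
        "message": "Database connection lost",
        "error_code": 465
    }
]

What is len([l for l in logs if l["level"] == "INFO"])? 3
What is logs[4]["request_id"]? "req_51995"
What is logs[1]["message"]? "Connection established to email"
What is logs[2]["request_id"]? "req_37681"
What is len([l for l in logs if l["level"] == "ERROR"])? 0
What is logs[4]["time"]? "2024-01-15T14:29:43.622Z"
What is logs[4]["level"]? "CRITICAL"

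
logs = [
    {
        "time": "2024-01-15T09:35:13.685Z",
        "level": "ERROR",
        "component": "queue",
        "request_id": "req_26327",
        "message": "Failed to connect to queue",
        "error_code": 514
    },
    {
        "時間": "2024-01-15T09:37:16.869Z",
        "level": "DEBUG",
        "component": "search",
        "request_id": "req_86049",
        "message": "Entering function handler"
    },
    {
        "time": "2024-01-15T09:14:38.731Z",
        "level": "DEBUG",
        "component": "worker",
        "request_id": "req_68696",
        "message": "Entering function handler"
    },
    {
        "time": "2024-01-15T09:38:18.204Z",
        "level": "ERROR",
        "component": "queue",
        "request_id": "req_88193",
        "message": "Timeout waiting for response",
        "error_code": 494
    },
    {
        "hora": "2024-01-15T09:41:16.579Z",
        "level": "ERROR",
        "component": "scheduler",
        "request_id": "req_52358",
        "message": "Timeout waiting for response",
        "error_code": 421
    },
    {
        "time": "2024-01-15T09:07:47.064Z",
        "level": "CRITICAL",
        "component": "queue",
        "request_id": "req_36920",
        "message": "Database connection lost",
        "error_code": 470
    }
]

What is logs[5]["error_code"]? 470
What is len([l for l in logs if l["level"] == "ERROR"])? 3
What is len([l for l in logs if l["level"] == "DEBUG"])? 2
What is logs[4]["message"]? "Timeout waiting for response"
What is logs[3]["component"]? "queue"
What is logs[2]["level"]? "DEBUG"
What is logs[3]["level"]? "ERROR"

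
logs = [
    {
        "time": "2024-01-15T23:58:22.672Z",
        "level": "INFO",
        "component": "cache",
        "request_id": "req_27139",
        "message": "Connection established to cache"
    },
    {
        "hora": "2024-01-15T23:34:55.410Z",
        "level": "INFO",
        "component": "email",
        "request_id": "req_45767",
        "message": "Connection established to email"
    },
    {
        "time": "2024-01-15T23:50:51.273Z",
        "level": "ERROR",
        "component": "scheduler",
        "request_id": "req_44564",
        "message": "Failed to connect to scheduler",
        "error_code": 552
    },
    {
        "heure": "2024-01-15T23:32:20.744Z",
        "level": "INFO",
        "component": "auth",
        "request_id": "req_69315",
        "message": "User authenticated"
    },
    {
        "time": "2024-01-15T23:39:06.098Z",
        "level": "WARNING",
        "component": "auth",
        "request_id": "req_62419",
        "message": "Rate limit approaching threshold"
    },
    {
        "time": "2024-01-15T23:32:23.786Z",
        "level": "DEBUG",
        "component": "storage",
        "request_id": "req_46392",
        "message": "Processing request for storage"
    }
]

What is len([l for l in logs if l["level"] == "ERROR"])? 1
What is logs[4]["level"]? "WARNING"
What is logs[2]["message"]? "Failed to connect to scheduler"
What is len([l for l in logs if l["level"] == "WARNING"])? 1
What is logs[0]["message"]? "Connection established to cache"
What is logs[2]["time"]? "2024-01-15T23:50:51.273Z"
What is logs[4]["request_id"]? "req_62419"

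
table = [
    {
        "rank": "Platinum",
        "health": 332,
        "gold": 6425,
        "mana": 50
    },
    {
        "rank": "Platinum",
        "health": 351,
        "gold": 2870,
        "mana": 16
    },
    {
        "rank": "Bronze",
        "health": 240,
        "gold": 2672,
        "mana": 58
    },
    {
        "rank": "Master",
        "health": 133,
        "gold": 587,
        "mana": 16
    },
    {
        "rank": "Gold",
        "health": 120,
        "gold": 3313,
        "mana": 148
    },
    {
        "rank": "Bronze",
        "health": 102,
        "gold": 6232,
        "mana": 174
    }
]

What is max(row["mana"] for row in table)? 174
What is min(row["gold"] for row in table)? 587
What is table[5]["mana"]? 174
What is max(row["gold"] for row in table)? 6425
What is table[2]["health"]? 240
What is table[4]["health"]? 120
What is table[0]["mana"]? 50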